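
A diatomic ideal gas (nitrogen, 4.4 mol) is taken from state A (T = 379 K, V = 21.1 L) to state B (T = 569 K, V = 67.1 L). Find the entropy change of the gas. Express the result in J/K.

Entropy is a state function: ΔS = nC_V ln(T₂/T₁) + nR ln(V₂/V₁), with C_V = 5R/2 = 20.79 J mol⁻¹ K⁻¹ for a diatomic ideal gas.
ΔS = 4.4 × [20.79 × ln(569/379) + 8.314 × ln(67.1/21.1)] = 79.5 J/K.

ΔS = 79.5 J/K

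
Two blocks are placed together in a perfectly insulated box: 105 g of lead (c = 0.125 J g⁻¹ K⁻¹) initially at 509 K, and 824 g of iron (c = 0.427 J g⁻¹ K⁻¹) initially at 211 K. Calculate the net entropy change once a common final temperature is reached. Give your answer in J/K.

ΔS_total = 6.52 J/K

Energy balance: T_f = (m₁c₁T₁ + m₂c₂T₂)/(m₁c₁ + m₂c₂) = 221.72 K.
ΔS₁ = m₁c₁ ln(T_f/T₁) = 13.125 × ln(221.72/509) = -10.91 J/K.
ΔS₂ = m₂c₂ ln(T_f/T₂) = 351.848 × ln(221.72/211) = 17.43 J/K.
ΔS_total = -10.91 + 17.43 = 6.52 J/K.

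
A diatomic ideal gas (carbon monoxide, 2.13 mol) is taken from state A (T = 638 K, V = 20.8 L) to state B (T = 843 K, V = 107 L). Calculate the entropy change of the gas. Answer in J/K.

Entropy is a state function: ΔS = nC_V ln(T₂/T₁) + nR ln(V₂/V₁), with C_V = 5R/2 = 20.79 J mol⁻¹ K⁻¹ for a diatomic ideal gas.
ΔS = 2.13 × [20.79 × ln(843/638) + 8.314 × ln(107/20.8)] = 41.3 J/K.

ΔS = 41.3 J/K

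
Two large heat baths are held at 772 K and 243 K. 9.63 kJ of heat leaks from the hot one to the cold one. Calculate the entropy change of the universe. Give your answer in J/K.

ΔS_total = 27.2 J/K

ΔS_hot = −Q/T_H = −9630/772 = -12.47 J/K and ΔS_cold = +Q/T_C = 9630/243 = 39.63 J/K.
ΔS_total = -12.47 + 39.63 = 27.2 J/K, positive as the second law requires.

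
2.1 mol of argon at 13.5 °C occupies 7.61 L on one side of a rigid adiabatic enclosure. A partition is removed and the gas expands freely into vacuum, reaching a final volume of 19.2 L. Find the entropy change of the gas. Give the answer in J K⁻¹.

ΔS_gas = 16.2 J/K

No heat is exchanged and no work is done, so the ideal-gas temperature stays constant.
Entropy is a state function; using a reversible isothermal path, ΔS_gas = nR ln(V₂/V₁) = 2.1 × 8.314 × ln(19.2/7.61) = 16.2 J/K.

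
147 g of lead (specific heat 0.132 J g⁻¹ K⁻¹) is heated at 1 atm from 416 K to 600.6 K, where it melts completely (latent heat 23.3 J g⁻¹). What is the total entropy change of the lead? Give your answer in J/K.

Warming step: ΔS₁ = m c ln(T_tr/T_i) = 147 × 0.132 × ln(600.6/416) = 7.126 J/K.
Phase change: ΔS₂ = +mL/T_tr = 147 × 23.3 / 600.6 = 5.703 J/K.
ΔS_total = (7.126) + (5.703) = 12.8 J/K.

ΔS = 12.8 J/K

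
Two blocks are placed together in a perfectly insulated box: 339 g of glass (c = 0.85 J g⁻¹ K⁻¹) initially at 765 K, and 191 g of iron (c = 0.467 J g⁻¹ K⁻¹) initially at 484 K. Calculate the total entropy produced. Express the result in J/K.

ΔS_total = 6.56 J/K

Energy balance: T_f = (m₁c₁T₁ + m₂c₂T₂)/(m₁c₁ + m₂c₂) = 698.58 K.
ΔS₁ = m₁c₁ ln(T_f/T₁) = 288.15 × ln(698.58/765) = -26.17 J/K.
ΔS₂ = m₂c₂ ln(T_f/T₂) = 89.197 × ln(698.58/484) = 32.73 J/K.
ΔS_total = -26.17 + 32.73 = 6.56 J/K.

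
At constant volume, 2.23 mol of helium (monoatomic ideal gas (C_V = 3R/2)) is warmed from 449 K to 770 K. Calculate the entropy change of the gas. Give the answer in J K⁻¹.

At constant volume, ΔS = nC_V ln(T₂/T₁) with C_V = 3R/2 = 12.47 J mol⁻¹ K⁻¹.
ΔS = 2.23 × 12.47 × ln(770/449) = 15 J/K.

ΔS = 15 J/K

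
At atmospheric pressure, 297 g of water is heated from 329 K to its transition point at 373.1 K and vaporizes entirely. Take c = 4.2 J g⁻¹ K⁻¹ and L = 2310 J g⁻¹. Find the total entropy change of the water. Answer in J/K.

ΔS = 2000 J/K

Warming step: ΔS₁ = m c ln(T_tr/T_i) = 297 × 4.2 × ln(373.1/329) = 156.9 J/K.
Phase change: ΔS₂ = +mL/T_tr = 297 × 2310 / 373.1 = 1839 J/K.
ΔS_total = (156.9) + (1839) = 2000 J/K.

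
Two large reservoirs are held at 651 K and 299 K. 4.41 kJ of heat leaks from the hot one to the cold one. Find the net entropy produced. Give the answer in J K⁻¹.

ΔS_total = 7.97 J/K

ΔS_hot = −Q/T_H = −4410/651 = -6.7742 J/K and ΔS_cold = +Q/T_C = 4410/299 = 14.749 J/K.
ΔS_total = -6.7742 + 14.749 = 7.97 J/K, positive as the second law requires.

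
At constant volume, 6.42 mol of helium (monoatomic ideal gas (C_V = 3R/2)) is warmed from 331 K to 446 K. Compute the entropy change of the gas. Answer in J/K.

At constant volume, ΔS = nC_V ln(T₂/T₁) with C_V = 3R/2 = 12.47 J mol⁻¹ K⁻¹.
ΔS = 6.42 × 12.47 × ln(446/331) = 23.9 J/K.

ΔS = 23.9 J/K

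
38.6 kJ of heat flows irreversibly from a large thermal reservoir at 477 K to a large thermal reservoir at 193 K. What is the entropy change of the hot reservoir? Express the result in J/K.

ΔS_hot = -80.9 J/K

The hot reservoir loses heat Q, so ΔS_hot = −Q/T_H = −38600/477 = -80.9 J/K.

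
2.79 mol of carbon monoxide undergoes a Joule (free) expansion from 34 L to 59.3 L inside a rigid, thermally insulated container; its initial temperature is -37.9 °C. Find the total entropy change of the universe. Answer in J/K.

ΔS_universe = 12.9 J/K

No heat is exchanged and no work is done, so the ideal-gas temperature stays constant.
Entropy is a state function; using a reversible isothermal path, ΔS_gas = nR ln(V₂/V₁) = 2.79 × 8.314 × ln(59.3/34) = 12.9 J/K.
The insulated surroundings exchange no heat, so ΔS_surr = 0 and ΔS_universe = ΔS_gas.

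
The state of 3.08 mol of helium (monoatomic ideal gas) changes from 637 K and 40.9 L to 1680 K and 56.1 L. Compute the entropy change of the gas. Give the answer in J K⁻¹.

Entropy is a state function: ΔS = nC_V ln(T₂/T₁) + nR ln(V₂/V₁), with C_V = 3R/2 = 12.47 J mol⁻¹ K⁻¹ for a monoatomic ideal gas.
ΔS = 3.08 × [12.47 × ln(1680/637) + 8.314 × ln(56.1/40.9)] = 45.3 J/K.

ΔS = 45.3 J/K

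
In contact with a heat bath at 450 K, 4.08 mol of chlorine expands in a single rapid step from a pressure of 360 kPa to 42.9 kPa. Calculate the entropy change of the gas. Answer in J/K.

ΔS_gas = 72.2 J/K

Entropy is a state function, so ΔS_gas depends only on the end states.
For an isothermal ideal gas ΔS_gas = nR ln(P₁/P₂) = 4.08 × 8.314 × ln(360/42.9) = 72.2 J/K.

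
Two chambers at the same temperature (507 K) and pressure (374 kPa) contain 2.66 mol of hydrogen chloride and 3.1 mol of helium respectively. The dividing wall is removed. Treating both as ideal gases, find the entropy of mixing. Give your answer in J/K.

ΔS_mix = 33.1 J/K

Mole fractions: x_A = 2.66/5.76 = 0.462, x_B = 0.538.
ΔS_mix = −R(n_A ln x_A + n_B ln x_B) = −8.314 × (2.66 ln 0.462 + 3.1 ln 0.538) = 33.1 J/K.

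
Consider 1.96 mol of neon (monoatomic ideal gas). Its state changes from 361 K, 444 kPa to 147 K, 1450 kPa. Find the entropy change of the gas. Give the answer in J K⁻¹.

ΔS = -55.9 J/K

ΔS = nC_p ln(T₂/T₁) − nR ln(P₂/P₁), with C_p = 5R/2 = 20.79 J mol⁻¹ K⁻¹ for a monoatomic ideal gas.
ΔS = 1.96 × [20.79 × ln(147/361) − 8.314 × ln(1450/444)] = -55.9 J/K.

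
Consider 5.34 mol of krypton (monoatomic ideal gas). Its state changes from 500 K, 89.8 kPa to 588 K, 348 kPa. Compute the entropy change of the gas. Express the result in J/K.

ΔS = nC_p ln(T₂/T₁) − nR ln(P₂/P₁), with C_p = 5R/2 = 20.79 J mol⁻¹ K⁻¹ for a monoatomic ideal gas.
ΔS = 5.34 × [20.79 × ln(588/500) − 8.314 × ln(348/89.8)] = -42.1 J/K.

ΔS = -42.1 J/K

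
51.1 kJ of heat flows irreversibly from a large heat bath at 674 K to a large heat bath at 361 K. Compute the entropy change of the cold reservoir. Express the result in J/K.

The cold reservoir gains heat Q, so ΔS_cold = +Q/T_C = 51100/361 = 142 J/K.

ΔS_cold = 142 J/K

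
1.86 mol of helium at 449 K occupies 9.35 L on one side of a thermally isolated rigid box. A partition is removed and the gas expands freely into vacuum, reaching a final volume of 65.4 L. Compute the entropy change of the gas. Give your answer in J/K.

ΔS_gas = 30.1 J/K

No heat is exchanged and no work is done, so the ideal-gas temperature stays constant.
Entropy is a state function; using a reversible isothermal path, ΔS_gas = nR ln(V₂/V₁) = 1.86 × 8.314 × ln(65.4/9.35) = 30.1 J/K.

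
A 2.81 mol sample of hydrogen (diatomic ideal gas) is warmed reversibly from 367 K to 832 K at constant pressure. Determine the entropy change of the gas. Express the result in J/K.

At constant pressure, ΔS = nC_p ln(T₂/T₁) with C_p = 7R/2 = 29.1 J mol⁻¹ K⁻¹.
ΔS = 2.81 × 29.1 × ln(832/367) = 66.9 J/K.

ΔS = 66.9 J/K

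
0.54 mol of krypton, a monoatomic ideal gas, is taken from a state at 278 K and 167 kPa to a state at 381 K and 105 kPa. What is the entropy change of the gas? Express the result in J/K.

ΔS = nC_p ln(T₂/T₁) − nR ln(P₂/P₁), with C_p = 5R/2 = 20.79 J mol⁻¹ K⁻¹ for a monoatomic ideal gas.
ΔS = 0.54 × [20.79 × ln(381/278) − 8.314 × ln(105/167)] = 5.62 J/K.

ΔS = 5.62 J/K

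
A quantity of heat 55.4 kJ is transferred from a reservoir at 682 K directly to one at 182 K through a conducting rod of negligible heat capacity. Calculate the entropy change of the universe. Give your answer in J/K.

ΔS_hot = −Q/T_H = −55400/682 = -81.23 J/K and ΔS_cold = +Q/T_C = 55400/182 = 304.4 J/K.
ΔS_total = -81.23 + 304.4 = 223 J/K, positive as the second law requires.

ΔS_total = 223 J/K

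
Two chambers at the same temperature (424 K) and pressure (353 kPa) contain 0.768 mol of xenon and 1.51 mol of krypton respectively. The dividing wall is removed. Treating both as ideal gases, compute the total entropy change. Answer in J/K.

Mole fractions: x_A = 0.768/2.28 = 0.337, x_B = 0.663.
ΔS_mix = −R(n_A ln x_A + n_B ln x_B) = −8.314 × (0.768 ln 0.337 + 1.51 ln 0.663) = 12.1 J/K.

ΔS_mix = 12.1 J/K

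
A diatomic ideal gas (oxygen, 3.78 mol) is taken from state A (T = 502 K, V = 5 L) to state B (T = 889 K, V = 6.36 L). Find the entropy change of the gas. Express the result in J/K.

Entropy is a state function: ΔS = nC_V ln(T₂/T₁) + nR ln(V₂/V₁), with C_V = 5R/2 = 20.79 J mol⁻¹ K⁻¹ for a diatomic ideal gas.
ΔS = 3.78 × [20.79 × ln(889/502) + 8.314 × ln(6.36/5)] = 52.5 J/K.

ΔS = 52.5 J/K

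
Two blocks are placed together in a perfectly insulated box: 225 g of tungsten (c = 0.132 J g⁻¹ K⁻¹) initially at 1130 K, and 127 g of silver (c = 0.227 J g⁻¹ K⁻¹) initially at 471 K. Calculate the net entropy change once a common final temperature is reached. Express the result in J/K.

Energy balance: T_f = (m₁c₁T₁ + m₂c₂T₂)/(m₁c₁ + m₂c₂) = 805.4 K.
ΔS₁ = m₁c₁ ln(T_f/T₁) = 29.7 × ln(805.4/1130) = -10.06 J/K.
ΔS₂ = m₂c₂ ln(T_f/T₂) = 28.829 × ln(805.4/471) = 15.47 J/K.
ΔS_total = -10.06 + 15.47 = 5.41 J/K.

ΔS_total = 5.41 J/K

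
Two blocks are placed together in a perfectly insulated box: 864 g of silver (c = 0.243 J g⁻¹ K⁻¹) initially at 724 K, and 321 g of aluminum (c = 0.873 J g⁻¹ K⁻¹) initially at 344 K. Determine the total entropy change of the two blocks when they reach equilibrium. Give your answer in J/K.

Energy balance: T_f = (m₁c₁T₁ + m₂c₂T₂)/(m₁c₁ + m₂c₂) = 506.76 K.
ΔS₁ = m₁c₁ ln(T_f/T₁) = 209.952 × ln(506.76/724) = -74.9 J/K.
ΔS₂ = m₂c₂ ln(T_f/T₂) = 280.233 × ln(506.76/344) = 108.6 J/K.
ΔS_total = -74.9 + 108.6 = 33.7 J/K.

ΔS_total = 33.7 J/K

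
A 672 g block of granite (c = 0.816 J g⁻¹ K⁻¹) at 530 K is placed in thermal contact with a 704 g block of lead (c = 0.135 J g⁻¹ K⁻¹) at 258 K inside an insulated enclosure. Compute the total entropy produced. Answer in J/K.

Energy balance: T_f = (m₁c₁T₁ + m₂c₂T₂)/(m₁c₁ + m₂c₂) = 489.82 K.
ΔS₁ = m₁c₁ ln(T_f/T₁) = 548.352 × ln(489.82/530) = -43.23 J/K.
ΔS₂ = m₂c₂ ln(T_f/T₂) = 95.04 × ln(489.82/258) = 60.93 J/K.
ΔS_total = -43.23 + 60.93 = 17.7 J/K.

ΔS_total = 17.7 J/K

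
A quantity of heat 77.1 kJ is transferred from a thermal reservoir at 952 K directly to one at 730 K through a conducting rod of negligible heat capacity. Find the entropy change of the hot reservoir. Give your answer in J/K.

The hot reservoir loses heat Q, so ΔS_hot = −Q/T_H = −77100/952 = -81 J/K.

ΔS_hot = -81 J/K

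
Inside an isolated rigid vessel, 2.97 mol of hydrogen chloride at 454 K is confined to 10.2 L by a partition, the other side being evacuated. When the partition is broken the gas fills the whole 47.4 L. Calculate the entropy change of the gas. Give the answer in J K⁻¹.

No heat is exchanged and no work is done, so the ideal-gas temperature stays constant.
Entropy is a state function; using a reversible isothermal path, ΔS_gas = nR ln(V₂/V₁) = 2.97 × 8.314 × ln(47.4/10.2) = 37.9 J/K.

ΔS_gas = 37.9 J/K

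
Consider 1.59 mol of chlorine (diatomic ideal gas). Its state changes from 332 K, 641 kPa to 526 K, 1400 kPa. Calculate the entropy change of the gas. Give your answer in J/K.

ΔS = 11 J/K

ΔS = nC_p ln(T₂/T₁) − nR ln(P₂/P₁), with C_p = 7R/2 = 29.1 J mol⁻¹ K⁻¹ for a diatomic ideal gas.
ΔS = 1.59 × [29.1 × ln(526/332) − 8.314 × ln(1400/641)] = 11 J/K.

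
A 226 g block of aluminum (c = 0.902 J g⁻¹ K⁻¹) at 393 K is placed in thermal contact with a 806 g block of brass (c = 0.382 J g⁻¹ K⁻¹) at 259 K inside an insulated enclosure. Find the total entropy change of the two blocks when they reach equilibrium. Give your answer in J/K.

Energy balance: T_f = (m₁c₁T₁ + m₂c₂T₂)/(m₁c₁ + m₂c₂) = 312.38 K.
ΔS₁ = m₁c₁ ln(T_f/T₁) = 203.852 × ln(312.38/393) = -46.8 J/K.
ΔS₂ = m₂c₂ ln(T_f/T₂) = 307.892 × ln(312.38/259) = 57.7 J/K.
ΔS_total = -46.8 + 57.7 = 10.9 J/K.

ΔS_total = 10.9 J/K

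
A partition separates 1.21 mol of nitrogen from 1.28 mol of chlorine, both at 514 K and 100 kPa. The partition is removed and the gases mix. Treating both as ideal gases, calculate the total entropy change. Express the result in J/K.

Mole fractions: x_A = 1.21/2.49 = 0.486, x_B = 0.514.
ΔS_mix = −R(n_A ln x_A + n_B ln x_B) = −8.314 × (1.21 ln 0.486 + 1.28 ln 0.514) = 14.3 J/K.

ΔS_mix = 14.3 J/K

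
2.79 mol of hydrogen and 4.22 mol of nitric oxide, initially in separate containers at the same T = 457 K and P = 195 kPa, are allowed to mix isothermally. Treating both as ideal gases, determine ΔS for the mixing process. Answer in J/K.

Mole fractions: x_A = 2.79/7.01 = 0.398, x_B = 0.602.
ΔS_mix = −R(n_A ln x_A + n_B ln x_B) = −8.314 × (2.79 ln 0.398 + 4.22 ln 0.602) = 39.2 J/K.

ΔS_mix = 39.2 J/K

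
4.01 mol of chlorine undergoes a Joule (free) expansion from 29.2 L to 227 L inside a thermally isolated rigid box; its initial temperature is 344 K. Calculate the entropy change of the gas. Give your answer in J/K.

ΔS_gas = 68.4 J/K

For an ideal gas in free expansion Q = 0 and W = 0, so T is unchanged.
Entropy is a state function; using a reversible isothermal path, ΔS_gas = nR ln(V₂/V₁) = 4.01 × 8.314 × ln(227/29.2) = 68.4 J/K.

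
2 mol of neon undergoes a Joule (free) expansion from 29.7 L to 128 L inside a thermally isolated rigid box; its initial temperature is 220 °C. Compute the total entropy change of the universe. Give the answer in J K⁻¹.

For an ideal gas in free expansion Q = 0 and W = 0, so T is unchanged.
Entropy is a state function; using a reversible isothermal path, ΔS_gas = nR ln(V₂/V₁) = 2 × 8.314 × ln(128/29.7) = 24.3 J/K.
The insulated surroundings exchange no heat, so ΔS_surr = 0 and ΔS_universe = ΔS_gas.

ΔS_universe = 24.3 J/K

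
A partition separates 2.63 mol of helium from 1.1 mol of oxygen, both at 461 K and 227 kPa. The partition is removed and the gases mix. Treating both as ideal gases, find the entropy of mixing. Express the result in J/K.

Mole fractions: x_A = 2.63/3.73 = 0.705, x_B = 0.295.
ΔS_mix = −R(n_A ln x_A + n_B ln x_B) = −8.314 × (2.63 ln 0.705 + 1.1 ln 0.295) = 18.8 J/K.

ΔS_mix = 18.8 J/K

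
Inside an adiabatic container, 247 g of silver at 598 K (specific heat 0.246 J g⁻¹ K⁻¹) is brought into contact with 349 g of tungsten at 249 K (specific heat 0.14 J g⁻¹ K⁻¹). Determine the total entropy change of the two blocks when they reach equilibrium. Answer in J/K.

Energy balance: T_f = (m₁c₁T₁ + m₂c₂T₂)/(m₁c₁ + m₂c₂) = 442.45 K.
ΔS₁ = m₁c₁ ln(T_f/T₁) = 60.762 × ln(442.45/598) = -18.31 J/K.
ΔS₂ = m₂c₂ ln(T_f/T₂) = 48.86 × ln(442.45/249) = 28.09 J/K.
ΔS_total = -18.31 + 28.09 = 9.78 J/K.

ΔS_total = 9.78 J/K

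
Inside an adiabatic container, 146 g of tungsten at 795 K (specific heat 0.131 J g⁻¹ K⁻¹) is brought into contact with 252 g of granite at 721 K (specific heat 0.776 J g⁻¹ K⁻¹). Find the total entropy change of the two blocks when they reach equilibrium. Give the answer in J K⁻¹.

Energy balance: T_f = (m₁c₁T₁ + m₂c₂T₂)/(m₁c₁ + m₂c₂) = 727.59 K.
ΔS₁ = m₁c₁ ln(T_f/T₁) = 19.126 × ln(727.59/795) = -1.6946 J/K.
ΔS₂ = m₂c₂ ln(T_f/T₂) = 195.552 × ln(727.59/721) = 1.78 J/K.
ΔS_total = -1.6946 + 1.78 = 0.0854 J/K.

ΔS_total = 0.0854 J/K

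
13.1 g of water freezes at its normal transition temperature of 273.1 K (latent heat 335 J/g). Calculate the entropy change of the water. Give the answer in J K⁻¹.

Heat released by the substance: Q = −mL = −13.1 × 335 = −4388.5 J.
At constant T, ΔS = Q_rev/T = −4388.5 / 273.1 = -16.1 J/K.

ΔS = -16.1 J/K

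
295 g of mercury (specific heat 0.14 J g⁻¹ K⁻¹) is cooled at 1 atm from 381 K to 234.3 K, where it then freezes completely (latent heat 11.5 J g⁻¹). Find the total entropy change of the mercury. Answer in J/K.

Cooling step: ΔS₁ = m c ln(T_tr/T_i) = 295 × 0.14 × ln(234.3/381) = -20.08 J/K.
Phase change: ΔS₂ = −mL/T_tr = −295 × 11.5 / 234.3 = -14.48 J/K.
ΔS_total = (-20.08) + (-14.48) = -34.6 J/K.

ΔS = -34.6 J/K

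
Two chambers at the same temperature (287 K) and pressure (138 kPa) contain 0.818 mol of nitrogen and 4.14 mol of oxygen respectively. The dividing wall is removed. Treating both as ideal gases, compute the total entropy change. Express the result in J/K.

Mole fractions: x_A = 0.818/4.96 = 0.165, x_B = 0.835.
ΔS_mix = −R(n_A ln x_A + n_B ln x_B) = −8.314 × (0.818 ln 0.165 + 4.14 ln 0.835) = 18.5 J/K.

ΔS_mix = 18.5 J/K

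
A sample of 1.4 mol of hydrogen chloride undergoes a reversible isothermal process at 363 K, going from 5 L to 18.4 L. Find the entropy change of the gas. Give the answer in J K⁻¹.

ΔS_gas = 15.2 J/K

For an isothermal ideal gas ΔS_gas = nR ln(V₂/V₁) = 1.4 × 8.314 × ln(18.4/5) = 15.2 J/K.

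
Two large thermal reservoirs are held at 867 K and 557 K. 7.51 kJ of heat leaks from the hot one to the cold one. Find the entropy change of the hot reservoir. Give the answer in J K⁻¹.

The hot reservoir loses heat Q, so ΔS_hot = −Q/T_H = −7510/867 = -8.66 J/K.

ΔS_hot = -8.66 J/K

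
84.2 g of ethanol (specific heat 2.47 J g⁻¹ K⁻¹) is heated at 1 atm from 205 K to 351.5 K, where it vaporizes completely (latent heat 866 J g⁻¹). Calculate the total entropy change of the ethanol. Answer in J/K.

ΔS = 320 J/K

Warming step: ΔS₁ = m c ln(T_tr/T_i) = 84.2 × 2.47 × ln(351.5/205) = 112.1 J/K.
Phase change: ΔS₂ = +mL/T_tr = 84.2 × 866 / 351.5 = 207.4 J/K.
ΔS_total = (112.1) + (207.4) = 320 J/K.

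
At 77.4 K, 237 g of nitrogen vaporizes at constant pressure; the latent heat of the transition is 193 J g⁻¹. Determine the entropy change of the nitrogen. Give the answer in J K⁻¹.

ΔS = 591 J/K

Heat absorbed by the substance: Q = mL = 237 × 193 = 45741 J.
At constant T, ΔS = Q_rev/T = 45741 / 77.4 = 591 J/K.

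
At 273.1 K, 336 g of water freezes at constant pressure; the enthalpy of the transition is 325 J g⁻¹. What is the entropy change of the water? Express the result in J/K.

Heat released by the substance: Q = −mL = −336 × 325 = −109200 J.
At constant T, ΔS = Q_rev/T = −109200 / 273.1 = -400 J/K.

ΔS = -400 J/K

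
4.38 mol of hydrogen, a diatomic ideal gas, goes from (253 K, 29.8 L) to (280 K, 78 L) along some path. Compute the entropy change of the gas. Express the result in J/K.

ΔS = 44.3 J/K

Entropy is a state function: ΔS = nC_V ln(T₂/T₁) + nR ln(V₂/V₁), with C_V = 5R/2 = 20.79 J mol⁻¹ K⁻¹ for a diatomic ideal gas.
ΔS = 4.38 × [20.79 × ln(280/253) + 8.314 × ln(78/29.8)] = 44.3 J/K.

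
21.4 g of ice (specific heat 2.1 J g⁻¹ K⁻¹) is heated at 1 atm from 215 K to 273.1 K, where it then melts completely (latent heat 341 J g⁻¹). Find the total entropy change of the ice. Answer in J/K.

ΔS = 37.5 J/K

Warming step: ΔS₁ = m c ln(T_tr/T_i) = 21.4 × 2.1 × ln(273.1/215) = 10.75 J/K.
Phase change: ΔS₂ = +mL/T_tr = 21.4 × 341 / 273.1 = 26.72 J/K.
ΔS_total = (10.75) + (26.72) = 37.5 J/K.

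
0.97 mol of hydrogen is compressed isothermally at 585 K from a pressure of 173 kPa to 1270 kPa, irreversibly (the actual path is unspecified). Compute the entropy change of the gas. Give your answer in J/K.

Entropy is a state function, so ΔS_gas depends only on the end states.
For an isothermal ideal gas ΔS_gas = nR ln(P₁/P₂) = 0.97 × 8.314 × ln(173/1270) = -16.1 J/K.

ΔS_gas = -16.1 J/K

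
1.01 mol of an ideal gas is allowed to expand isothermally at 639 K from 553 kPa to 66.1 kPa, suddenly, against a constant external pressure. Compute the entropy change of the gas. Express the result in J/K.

ΔS_gas = 17.8 J/K

Entropy is a state function, so ΔS_gas depends only on the end states.
For an isothermal ideal gas ΔS_gas = nR ln(P₁/P₂) = 1.01 × 8.314 × ln(553/66.1) = 17.8 J/K.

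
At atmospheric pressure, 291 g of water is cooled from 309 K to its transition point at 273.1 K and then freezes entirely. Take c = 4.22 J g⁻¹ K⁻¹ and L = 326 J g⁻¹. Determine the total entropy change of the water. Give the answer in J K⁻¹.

ΔS = -499 J/K

Cooling step: ΔS₁ = m c ln(T_tr/T_i) = 291 × 4.22 × ln(273.1/309) = -151.7 J/K.
Phase change: ΔS₂ = −mL/T_tr = −291 × 326 / 273.1 = -347.4 J/K.
ΔS_total = (-151.7) + (-347.4) = -499 J/K.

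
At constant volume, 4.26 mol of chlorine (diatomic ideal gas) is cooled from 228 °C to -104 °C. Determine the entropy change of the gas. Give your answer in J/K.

ΔS = -96.2 J/K

In kelvin: T₁ = 501.15 K, T₂ = 169.15 K. At constant volume, ΔS = nC_V ln(T₂/T₁) with C_V = 5R/2 = 20.79 J mol⁻¹ K⁻¹.
ΔS = 4.26 × 20.79 × ln(169.15/501.15) = -96.2 J/K.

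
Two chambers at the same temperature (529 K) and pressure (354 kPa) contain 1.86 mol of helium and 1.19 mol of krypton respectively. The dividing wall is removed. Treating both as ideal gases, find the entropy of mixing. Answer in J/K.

Mole fractions: x_A = 1.86/3.05 = 0.61, x_B = 0.39.
ΔS_mix = −R(n_A ln x_A + n_B ln x_B) = −8.314 × (1.86 ln 0.61 + 1.19 ln 0.39) = 17 J/K.

ΔS_mix = 17 J/K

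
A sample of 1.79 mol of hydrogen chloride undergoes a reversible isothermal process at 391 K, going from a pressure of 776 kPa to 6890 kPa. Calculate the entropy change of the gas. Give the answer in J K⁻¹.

ΔS_gas = -32.5 J/K

For an isothermal ideal gas ΔS_gas = nR ln(P₁/P₂) = 1.79 × 8.314 × ln(776/6890) = -32.5 J/K.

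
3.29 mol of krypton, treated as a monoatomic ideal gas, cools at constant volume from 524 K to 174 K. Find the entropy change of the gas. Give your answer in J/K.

ΔS = -45.2 J/K

At constant volume, ΔS = nC_V ln(T₂/T₁) with C_V = 3R/2 = 12.47 J mol⁻¹ K⁻¹.
ΔS = 3.29 × 12.47 × ln(174/524) = -45.2 J/K.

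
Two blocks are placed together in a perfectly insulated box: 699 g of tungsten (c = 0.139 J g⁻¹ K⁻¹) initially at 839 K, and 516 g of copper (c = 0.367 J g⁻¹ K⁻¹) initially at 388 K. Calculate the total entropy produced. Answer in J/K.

Energy balance: T_f = (m₁c₁T₁ + m₂c₂T₂)/(m₁c₁ + m₂c₂) = 540.93 K.
ΔS₁ = m₁c₁ ln(T_f/T₁) = 97.161 × ln(540.93/839) = -42.65 J/K.
ΔS₂ = m₂c₂ ln(T_f/T₂) = 189.372 × ln(540.93/388) = 62.93 J/K.
ΔS_total = -42.65 + 62.93 = 20.3 J/K.

ΔS_total = 20.3 J/K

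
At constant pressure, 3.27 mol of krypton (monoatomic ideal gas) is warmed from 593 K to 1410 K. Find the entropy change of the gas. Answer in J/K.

ΔS = 58.9 J/K

At constant pressure, ΔS = nC_p ln(T₂/T₁) with C_p = 5R/2 = 20.79 J mol⁻¹ K⁻¹.
ΔS = 3.27 × 20.79 × ln(1410/593) = 58.9 J/K.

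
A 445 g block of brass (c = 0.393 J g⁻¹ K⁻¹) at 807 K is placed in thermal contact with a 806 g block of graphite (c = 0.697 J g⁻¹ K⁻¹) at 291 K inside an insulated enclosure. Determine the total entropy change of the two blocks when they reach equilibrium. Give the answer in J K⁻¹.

ΔS_total = 80.4 J/K

Energy balance: T_f = (m₁c₁T₁ + m₂c₂T₂)/(m₁c₁ + m₂c₂) = 413.5 K.
ΔS₁ = m₁c₁ ln(T_f/T₁) = 174.885 × ln(413.5/807) = -116.94 J/K.
ΔS₂ = m₂c₂ ln(T_f/T₂) = 561.782 × ln(413.5/291) = 197.37 J/K.
ΔS_total = -116.94 + 197.37 = 80.4 J/K.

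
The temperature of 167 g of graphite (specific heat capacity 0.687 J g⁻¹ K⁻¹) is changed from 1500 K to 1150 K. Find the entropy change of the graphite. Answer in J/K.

ΔS = -30.5 J/K

ΔS = ∫dQ_rev/T = m c ln(T₂/T₁) = 167 × 0.687 × ln(1150/1500) = -30.5 J/K.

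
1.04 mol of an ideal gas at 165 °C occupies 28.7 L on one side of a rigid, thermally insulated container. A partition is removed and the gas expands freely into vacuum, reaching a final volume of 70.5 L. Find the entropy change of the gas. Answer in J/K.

ΔS_gas = 7.77 J/K

No heat is exchanged and no work is done, so the ideal-gas temperature stays constant.
Entropy is a state function; using a reversible isothermal path, ΔS_gas = nR ln(V₂/V₁) = 1.04 × 8.314 × ln(70.5/28.7) = 7.77 J/K.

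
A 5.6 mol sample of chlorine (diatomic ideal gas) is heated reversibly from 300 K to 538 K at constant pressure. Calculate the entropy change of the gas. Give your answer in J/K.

At constant pressure, ΔS = nC_p ln(T₂/T₁) with C_p = 7R/2 = 29.1 J mol⁻¹ K⁻¹.
ΔS = 5.6 × 29.1 × ln(538/300) = 95.2 J/K.

ΔS = 95.2 J/K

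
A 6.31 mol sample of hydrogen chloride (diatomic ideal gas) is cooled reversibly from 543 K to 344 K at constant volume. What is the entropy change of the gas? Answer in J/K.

At constant volume, ΔS = nC_V ln(T₂/T₁) with C_V = 5R/2 = 20.79 J mol⁻¹ K⁻¹.
ΔS = 6.31 × 20.79 × ln(344/543) = -59.9 J/K.

ΔS = -59.9 J/K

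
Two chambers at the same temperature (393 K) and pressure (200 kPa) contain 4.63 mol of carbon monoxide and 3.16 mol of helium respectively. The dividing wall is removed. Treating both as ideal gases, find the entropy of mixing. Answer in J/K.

ΔS_mix = 43.7 J/K

Mole fractions: x_A = 4.63/7.79 = 0.594, x_B = 0.406.
ΔS_mix = −R(n_A ln x_A + n_B ln x_B) = −8.314 × (4.63 ln 0.594 + 3.16 ln 0.406) = 43.7 J/K.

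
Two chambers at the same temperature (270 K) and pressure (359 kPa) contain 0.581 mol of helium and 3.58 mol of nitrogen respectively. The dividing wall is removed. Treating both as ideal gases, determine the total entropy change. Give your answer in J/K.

Mole fractions: x_A = 0.581/4.16 = 0.14, x_B = 0.86.
ΔS_mix = −R(n_A ln x_A + n_B ln x_B) = −8.314 × (0.581 ln 0.14 + 3.58 ln 0.86) = 14 J/K.

ΔS_mix = 14 J/K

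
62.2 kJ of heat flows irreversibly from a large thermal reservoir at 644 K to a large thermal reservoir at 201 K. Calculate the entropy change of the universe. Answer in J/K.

ΔS_total = 213 J/K

ΔS_hot = −Q/T_H = −62200/644 = -96.58 J/K and ΔS_cold = +Q/T_C = 62200/201 = 309.5 J/K.
ΔS_total = -96.58 + 309.5 = 213 J/K, positive as the second law requires.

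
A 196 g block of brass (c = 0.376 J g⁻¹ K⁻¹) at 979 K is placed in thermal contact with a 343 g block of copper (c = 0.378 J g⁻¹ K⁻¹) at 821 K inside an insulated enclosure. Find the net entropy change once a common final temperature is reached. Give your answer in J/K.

ΔS_total = 0.739 J/K

Energy balance: T_f = (m₁c₁T₁ + m₂c₂T₂)/(m₁c₁ + m₂c₂) = 878.26 K.
ΔS₁ = m₁c₁ ln(T_f/T₁) = 73.696 × ln(878.26/979) = -8.0025 J/K.
ΔS₂ = m₂c₂ ln(T_f/T₂) = 129.654 × ln(878.26/821) = 8.7413 J/K.
ΔS_total = -8.0025 + 8.7413 = 0.739 J/K.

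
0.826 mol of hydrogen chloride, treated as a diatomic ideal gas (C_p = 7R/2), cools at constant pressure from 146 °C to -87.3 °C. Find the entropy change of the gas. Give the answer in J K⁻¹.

In kelvin: T₁ = 419.15 K, T₂ = 185.85 K. At constant pressure, ΔS = nC_p ln(T₂/T₁) with C_p = 7R/2 = 29.1 J mol⁻¹ K⁻¹.
ΔS = 0.826 × 29.1 × ln(185.85/419.15) = -19.5 J/K.

ΔS = -19.5 J/K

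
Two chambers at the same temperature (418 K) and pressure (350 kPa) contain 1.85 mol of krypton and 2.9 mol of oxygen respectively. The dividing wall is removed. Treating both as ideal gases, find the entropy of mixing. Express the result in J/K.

ΔS_mix = 26.4 J/K

Mole fractions: x_A = 1.85/4.75 = 0.389, x_B = 0.611.
ΔS_mix = −R(n_A ln x_A + n_B ln x_B) = −8.314 × (1.85 ln 0.389 + 2.9 ln 0.611) = 26.4 J/K.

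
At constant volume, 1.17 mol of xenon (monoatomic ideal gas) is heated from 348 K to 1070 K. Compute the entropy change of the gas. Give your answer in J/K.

At constant volume, ΔS = nC_V ln(T₂/T₁) with C_V = 3R/2 = 12.47 J mol⁻¹ K⁻¹.
ΔS = 1.17 × 12.47 × ln(1070/348) = 16.4 J/K.

ΔS = 16.4 J/K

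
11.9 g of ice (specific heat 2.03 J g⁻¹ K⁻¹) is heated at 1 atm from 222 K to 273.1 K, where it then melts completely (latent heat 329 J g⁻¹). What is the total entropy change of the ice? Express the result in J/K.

ΔS = 19.3 J/K

Warming step: ΔS₁ = m c ln(T_tr/T_i) = 11.9 × 2.03 × ln(273.1/222) = 5.004 J/K.
Phase change: ΔS₂ = +mL/T_tr = 11.9 × 329 / 273.1 = 14.34 J/K.
ΔS_total = (5.004) + (14.34) = 19.3 J/K.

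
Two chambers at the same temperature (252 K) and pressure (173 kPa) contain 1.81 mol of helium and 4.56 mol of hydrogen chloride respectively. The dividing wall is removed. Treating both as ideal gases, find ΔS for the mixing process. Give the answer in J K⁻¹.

Mole fractions: x_A = 1.81/6.37 = 0.284, x_B = 0.716.
ΔS_mix = −R(n_A ln x_A + n_B ln x_B) = −8.314 × (1.81 ln 0.284 + 4.56 ln 0.716) = 31.6 J/K.

ΔS_mix = 31.6 J/K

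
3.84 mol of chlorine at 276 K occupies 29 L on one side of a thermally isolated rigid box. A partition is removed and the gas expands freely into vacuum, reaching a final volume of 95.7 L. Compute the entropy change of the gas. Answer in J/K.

No heat is exchanged and no work is done, so the ideal-gas temperature stays constant.
Entropy is a state function; using a reversible isothermal path, ΔS_gas = nR ln(V₂/V₁) = 3.84 × 8.314 × ln(95.7/29) = 38.1 J/K.

ΔS_gas = 38.1 J/K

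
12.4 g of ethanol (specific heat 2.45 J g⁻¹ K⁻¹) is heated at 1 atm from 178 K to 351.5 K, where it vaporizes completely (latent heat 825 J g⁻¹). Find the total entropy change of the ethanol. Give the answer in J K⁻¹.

ΔS = 49.8 J/K

Warming step: ΔS₁ = m c ln(T_tr/T_i) = 12.4 × 2.45 × ln(351.5/178) = 20.67 J/K.
Phase change: ΔS₂ = +mL/T_tr = 12.4 × 825 / 351.5 = 29.1 J/K.
ΔS_total = (20.67) + (29.1) = 49.8 J/K.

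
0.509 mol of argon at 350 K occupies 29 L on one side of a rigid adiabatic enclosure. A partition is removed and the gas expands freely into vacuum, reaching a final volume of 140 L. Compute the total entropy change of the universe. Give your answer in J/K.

No heat is exchanged and no work is done, so the ideal-gas temperature stays constant.
Entropy is a state function; using a reversible isothermal path, ΔS_gas = nR ln(V₂/V₁) = 0.509 × 8.314 × ln(140/29) = 6.66 J/K.
The insulated surroundings exchange no heat, so ΔS_surr = 0 and ΔS_universe = ΔS_gas.

ΔS_universe = 6.66 J/K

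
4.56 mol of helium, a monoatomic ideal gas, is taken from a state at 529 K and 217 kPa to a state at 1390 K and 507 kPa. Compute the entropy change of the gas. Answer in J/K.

ΔS = nC_p ln(T₂/T₁) − nR ln(P₂/P₁), with C_p = 5R/2 = 20.79 J mol⁻¹ K⁻¹ for a monoatomic ideal gas.
ΔS = 4.56 × [20.79 × ln(1390/529) − 8.314 × ln(507/217)] = 59.4 J/K.

ΔS = 59.4 J/K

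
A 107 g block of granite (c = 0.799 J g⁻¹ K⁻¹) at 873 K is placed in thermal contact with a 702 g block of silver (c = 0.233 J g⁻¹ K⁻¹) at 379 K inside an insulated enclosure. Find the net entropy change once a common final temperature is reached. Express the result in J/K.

Energy balance: T_f = (m₁c₁T₁ + m₂c₂T₂)/(m₁c₁ + m₂c₂) = 548.57 K.
ΔS₁ = m₁c₁ ln(T_f/T₁) = 85.493 × ln(548.57/873) = -39.72 J/K.
ΔS₂ = m₂c₂ ln(T_f/T₂) = 163.566 × ln(548.57/379) = 60.48 J/K.
ΔS_total = -39.72 + 60.48 = 20.8 J/K.

ΔS_total = 20.8 J/K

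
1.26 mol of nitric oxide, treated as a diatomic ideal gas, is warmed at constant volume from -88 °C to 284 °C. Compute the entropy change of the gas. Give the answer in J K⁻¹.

ΔS = 28.9 J/K

In kelvin: T₁ = 185.15 K, T₂ = 557.15 K. At constant volume, ΔS = nC_V ln(T₂/T₁) with C_V = 5R/2 = 20.79 J mol⁻¹ K⁻¹.
ΔS = 1.26 × 20.79 × ln(557.15/185.15) = 28.9 J/K.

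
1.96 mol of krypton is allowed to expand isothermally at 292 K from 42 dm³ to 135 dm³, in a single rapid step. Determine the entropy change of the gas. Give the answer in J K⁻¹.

Entropy is a state function, so ΔS_gas depends only on the end states.
For an isothermal ideal gas ΔS_gas = nR ln(V₂/V₁) = 1.96 × 8.314 × ln(135/42) = 19 J/K.

ΔS_gas = 19 J/K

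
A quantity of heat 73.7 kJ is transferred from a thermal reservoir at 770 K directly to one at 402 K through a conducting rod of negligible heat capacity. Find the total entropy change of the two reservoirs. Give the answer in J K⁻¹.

ΔS_total = 87.6 J/K

ΔS_hot = −Q/T_H = −73700/770 = -95.71 J/K and ΔS_cold = +Q/T_C = 73700/402 = 183.3 J/K.
ΔS_total = -95.71 + 183.3 = 87.6 J/K, positive as the second law requires.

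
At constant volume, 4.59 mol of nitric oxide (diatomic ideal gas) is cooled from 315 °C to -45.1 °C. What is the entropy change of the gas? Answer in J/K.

In kelvin: T₁ = 588.15 K, T₂ = 228.05 K. At constant volume, ΔS = nC_V ln(T₂/T₁) with C_V = 5R/2 = 20.79 J mol⁻¹ K⁻¹.
ΔS = 4.59 × 20.79 × ln(228.05/588.15) = -90.4 J/K.

ΔS = -90.4 J/K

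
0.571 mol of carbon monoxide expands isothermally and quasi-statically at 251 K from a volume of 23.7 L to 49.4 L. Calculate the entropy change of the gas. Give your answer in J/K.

ΔS_gas = 3.49 J/K

For an isothermal ideal gas ΔS_gas = nR ln(V₂/V₁) = 0.571 × 8.314 × ln(49.4/23.7) = 3.49 J/K.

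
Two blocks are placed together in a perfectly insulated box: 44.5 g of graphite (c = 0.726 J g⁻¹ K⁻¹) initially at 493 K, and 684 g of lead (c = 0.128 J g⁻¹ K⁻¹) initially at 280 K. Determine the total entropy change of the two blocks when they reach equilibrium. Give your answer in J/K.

ΔS_total = 4.08 J/K

Energy balance: T_f = (m₁c₁T₁ + m₂c₂T₂)/(m₁c₁ + m₂c₂) = 337.41 K.
ΔS₁ = m₁c₁ ln(T_f/T₁) = 32.307 × ln(337.41/493) = -12.25 J/K.
ΔS₂ = m₂c₂ ln(T_f/T₂) = 87.552 × ln(337.41/280) = 16.33 J/K.
ΔS_total = -12.25 + 16.33 = 4.08 J/K.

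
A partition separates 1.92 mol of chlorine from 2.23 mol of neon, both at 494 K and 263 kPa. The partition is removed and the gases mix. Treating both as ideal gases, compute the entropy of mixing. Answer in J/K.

Mole fractions: x_A = 1.92/4.15 = 0.463, x_B = 0.537.
ΔS_mix = −R(n_A ln x_A + n_B ln x_B) = −8.314 × (1.92 ln 0.463 + 2.23 ln 0.537) = 23.8 J/K.

ΔS_mix = 23.8 J/K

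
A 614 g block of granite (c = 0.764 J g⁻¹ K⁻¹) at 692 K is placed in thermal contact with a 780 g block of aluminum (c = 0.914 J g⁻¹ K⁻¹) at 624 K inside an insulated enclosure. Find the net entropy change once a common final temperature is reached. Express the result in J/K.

ΔS_total = 1.52 J/K

Energy balance: T_f = (m₁c₁T₁ + m₂c₂T₂)/(m₁c₁ + m₂c₂) = 650.99 K.
ΔS₁ = m₁c₁ ln(T_f/T₁) = 469.096 × ln(650.99/692) = -28.66 J/K.
ΔS₂ = m₂c₂ ln(T_f/T₂) = 712.92 × ln(650.99/624) = 30.18 J/K.
ΔS_total = -28.66 + 30.18 = 1.52 J/K.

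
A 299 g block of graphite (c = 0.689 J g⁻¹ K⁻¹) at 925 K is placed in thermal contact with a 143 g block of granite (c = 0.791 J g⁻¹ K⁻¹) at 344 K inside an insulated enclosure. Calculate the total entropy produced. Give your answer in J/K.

ΔS_total = 31.5 J/K

Energy balance: T_f = (m₁c₁T₁ + m₂c₂T₂)/(m₁c₁ + m₂c₂) = 719.07 K.
ΔS₁ = m₁c₁ ln(T_f/T₁) = 206.011 × ln(719.07/925) = -51.88 J/K.
ΔS₂ = m₂c₂ ln(T_f/T₂) = 113.113 × ln(719.07/344) = 83.4 J/K.
ΔS_total = -51.88 + 83.4 = 31.5 J/K.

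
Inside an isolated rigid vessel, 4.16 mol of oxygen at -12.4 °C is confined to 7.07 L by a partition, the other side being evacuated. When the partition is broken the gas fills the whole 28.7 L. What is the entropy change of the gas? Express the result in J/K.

ΔS_gas = 48.5 J/K

For an ideal gas in free expansion Q = 0 and W = 0, so T is unchanged.
Entropy is a state function; using a reversible isothermal path, ΔS_gas = nR ln(V₂/V₁) = 4.16 × 8.314 × ln(28.7/7.07) = 48.5 J/K.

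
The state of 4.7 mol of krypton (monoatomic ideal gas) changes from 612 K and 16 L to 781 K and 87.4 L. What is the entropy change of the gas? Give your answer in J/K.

ΔS = 80.6 J/K

Entropy is a state function: ΔS = nC_V ln(T₂/T₁) + nR ln(V₂/V₁), with C_V = 3R/2 = 12.47 J mol⁻¹ K⁻¹ for a monoatomic ideal gas.
ΔS = 4.7 × [12.47 × ln(781/612) + 8.314 × ln(87.4/16)] = 80.6 J/K.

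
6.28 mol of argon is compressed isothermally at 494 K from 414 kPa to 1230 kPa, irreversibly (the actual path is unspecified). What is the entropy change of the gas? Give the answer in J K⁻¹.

Entropy is a state function, so ΔS_gas depends only on the end states.
For an isothermal ideal gas ΔS_gas = nR ln(P₁/P₂) = 6.28 × 8.314 × ln(414/1230) = -56.9 J/K.

ΔS_gas = -56.9 J/K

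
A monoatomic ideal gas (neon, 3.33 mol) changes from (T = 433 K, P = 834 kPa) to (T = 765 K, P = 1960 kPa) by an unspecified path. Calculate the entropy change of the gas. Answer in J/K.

ΔS = nC_p ln(T₂/T₁) − nR ln(P₂/P₁), with C_p = 5R/2 = 20.79 J mol⁻¹ K⁻¹ for a monoatomic ideal gas.
ΔS = 3.33 × [20.79 × ln(765/433) − 8.314 × ln(1960/834)] = 15.7 J/K.

ΔS = 15.7 J/K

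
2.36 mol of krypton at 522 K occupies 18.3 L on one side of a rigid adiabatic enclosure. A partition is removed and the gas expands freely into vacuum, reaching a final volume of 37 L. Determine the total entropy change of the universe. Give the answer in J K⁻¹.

ΔS_universe = 13.8 J/K

For an ideal gas in free expansion Q = 0 and W = 0, so T is unchanged.
Entropy is a state function; using a reversible isothermal path, ΔS_gas = nR ln(V₂/V₁) = 2.36 × 8.314 × ln(37/18.3) = 13.8 J/K.
The insulated surroundings exchange no heat, so ΔS_surr = 0 and ΔS_universe = ΔS_gas.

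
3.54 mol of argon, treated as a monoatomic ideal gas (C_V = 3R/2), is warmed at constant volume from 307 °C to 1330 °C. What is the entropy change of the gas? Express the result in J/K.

In kelvin: T₁ = 580.15 K, T₂ = 1603.15 K. At constant volume, ΔS = nC_V ln(T₂/T₁) with C_V = 3R/2 = 12.47 J mol⁻¹ K⁻¹.
ΔS = 3.54 × 12.47 × ln(1603.15/580.15) = 44.9 J/K.

ΔS = 44.9 J/K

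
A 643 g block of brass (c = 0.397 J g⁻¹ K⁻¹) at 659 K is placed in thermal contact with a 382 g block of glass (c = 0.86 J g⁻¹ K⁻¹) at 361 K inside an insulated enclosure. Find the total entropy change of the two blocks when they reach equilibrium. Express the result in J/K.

Energy balance: T_f = (m₁c₁T₁ + m₂c₂T₂)/(m₁c₁ + m₂c₂) = 491.3 K.
ΔS₁ = m₁c₁ ln(T_f/T₁) = 255.271 × ln(491.3/659) = -74.963 J/K.
ΔS₂ = m₂c₂ ln(T_f/T₂) = 328.52 × ln(491.3/361) = 101.25 J/K.
ΔS_total = -74.963 + 101.25 = 26.3 J/K.

ΔS_total = 26.3 J/K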